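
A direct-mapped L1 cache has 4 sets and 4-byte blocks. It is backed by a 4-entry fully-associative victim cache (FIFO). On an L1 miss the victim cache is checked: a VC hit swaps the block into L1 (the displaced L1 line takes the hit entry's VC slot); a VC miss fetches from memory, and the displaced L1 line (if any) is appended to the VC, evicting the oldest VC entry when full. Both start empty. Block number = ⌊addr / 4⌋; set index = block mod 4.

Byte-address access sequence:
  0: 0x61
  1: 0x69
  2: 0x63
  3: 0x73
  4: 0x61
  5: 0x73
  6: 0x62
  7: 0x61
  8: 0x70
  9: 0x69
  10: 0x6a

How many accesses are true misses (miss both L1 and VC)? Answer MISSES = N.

MISSES = 3

#0 0x61→b24/s0 MISS; vc=[]
#1 0x69→b26/s2 MISS; vc=[]
#2 0x63→b24/s0 L1-HIT; vc=[]
#3 0x73→b28/s0 MISS; vc=[24]
#4 0x61→b24/s0 VC-HIT; vc=[28]
#5 0x73→b28/s0 VC-HIT; vc=[24]
#6 0x62→b24/s0 VC-HIT; vc=[28]
#7 0x61→b24/s0 L1-HIT; vc=[28]
#8 0x70→b28/s0 VC-HIT; vc=[24]
#9 0x69→b26/s2 L1-HIT; vc=[24]
#10 0x6a→b26/s2 L1-HIT; vc=[24]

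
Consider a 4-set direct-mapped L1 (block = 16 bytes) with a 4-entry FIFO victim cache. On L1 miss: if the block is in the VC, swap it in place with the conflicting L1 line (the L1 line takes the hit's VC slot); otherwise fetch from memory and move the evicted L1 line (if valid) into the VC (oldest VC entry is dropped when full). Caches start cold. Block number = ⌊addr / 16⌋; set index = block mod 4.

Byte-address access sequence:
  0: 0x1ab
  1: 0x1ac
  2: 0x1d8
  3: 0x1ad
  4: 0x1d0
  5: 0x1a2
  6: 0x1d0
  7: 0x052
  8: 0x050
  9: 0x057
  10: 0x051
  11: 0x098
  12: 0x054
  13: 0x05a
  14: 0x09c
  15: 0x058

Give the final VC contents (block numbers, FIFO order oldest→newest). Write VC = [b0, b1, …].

VC = [29, 9]

  [0] addr=0x1ab blk=26 s=2: MISS | VC []
  [1] addr=0x1ac blk=26 s=2: L1-HIT | VC []
  [2] addr=0x1d8 blk=29 s=1: MISS | VC []
  [3] addr=0x1ad blk=26 s=2: L1-HIT | VC []
  [4] addr=0x1d0 blk=29 s=1: L1-HIT | VC []
  [5] addr=0x1a2 blk=26 s=2: L1-HIT | VC []
  [6] addr=0x1d0 blk=29 s=1: L1-HIT | VC []
  [7] addr=0x52 blk=5 s=1: MISS | VC [29]
  [8] addr=0x50 blk=5 s=1: L1-HIT | VC [29]
  [9] addr=0x57 blk=5 s=1: L1-HIT | VC [29]
  [10] addr=0x51 blk=5 s=1: L1-HIT | VC [29]
  [11] addr=0x98 blk=9 s=1: MISS | VC [29, 5]
  [12] addr=0x54 blk=5 s=1: VC-HIT | VC [29, 9]
  [13] addr=0x5a blk=5 s=1: L1-HIT | VC [29, 9]
  [14] addr=0x9c blk=9 s=1: VC-HIT | VC [29, 5]
  [15] addr=0x58 blk=5 s=1: VC-HIT | VC [29, 9]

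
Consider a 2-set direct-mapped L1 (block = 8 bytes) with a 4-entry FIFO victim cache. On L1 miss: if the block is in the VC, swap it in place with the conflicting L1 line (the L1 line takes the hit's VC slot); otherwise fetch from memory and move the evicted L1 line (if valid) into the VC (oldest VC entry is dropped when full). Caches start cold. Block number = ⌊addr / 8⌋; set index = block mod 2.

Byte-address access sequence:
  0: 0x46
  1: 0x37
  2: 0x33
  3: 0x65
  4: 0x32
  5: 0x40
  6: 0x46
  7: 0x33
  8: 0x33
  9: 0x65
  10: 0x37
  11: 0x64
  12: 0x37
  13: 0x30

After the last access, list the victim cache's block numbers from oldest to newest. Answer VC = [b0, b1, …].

0: 0x46 (blk 8, set 0) → MISS  vc=[]
1: 0x37 (blk 6, set 0) → MISS  vc=[8]
2: 0x33 (blk 6, set 0) → L1-HIT  vc=[8]
3: 0x65 (blk 12, set 0) → MISS  vc=[8, 6]
4: 0x32 (blk 6, set 0) → VC-HIT  vc=[8, 12]
5: 0x40 (blk 8, set 0) → VC-HIT  vc=[6, 12]
6: 0x46 (blk 8, set 0) → L1-HIT  vc=[6, 12]
7: 0x33 (blk 6, set 0) → VC-HIT  vc=[8, 12]
8: 0x33 (blk 6, set 0) → L1-HIT  vc=[8, 12]
9: 0x65 (blk 12, set 0) → VC-HIT  vc=[8, 6]
10: 0x37 (blk 6, set 0) → VC-HIT  vc=[8, 12]
11: 0x64 (blk 12, set 0) → VC-HIT  vc=[8, 6]
12: 0x37 (blk 6, set 0) → VC-HIT  vc=[8, 12]
13: 0x30 (blk 6, set 0) → L1-HIT  vc=[8, 12]

VC = [8, 12]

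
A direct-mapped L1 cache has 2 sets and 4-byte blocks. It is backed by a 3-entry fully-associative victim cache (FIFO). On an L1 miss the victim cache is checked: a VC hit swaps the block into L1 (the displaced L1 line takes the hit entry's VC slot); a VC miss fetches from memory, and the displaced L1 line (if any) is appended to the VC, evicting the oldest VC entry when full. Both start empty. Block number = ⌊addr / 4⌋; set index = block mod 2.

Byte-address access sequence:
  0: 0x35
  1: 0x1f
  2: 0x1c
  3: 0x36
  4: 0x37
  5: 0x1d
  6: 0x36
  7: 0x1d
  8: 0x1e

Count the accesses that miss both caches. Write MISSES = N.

MISSES = 2

#0 0x35→b13/s1 MISS; vc=[]
#1 0x1f→b7/s1 MISS; vc=[13]
#2 0x1c→b7/s1 L1-HIT; vc=[13]
#3 0x36→b13/s1 VC-HIT; vc=[7]
#4 0x37→b13/s1 L1-HIT; vc=[7]
#5 0x1d→b7/s1 VC-HIT; vc=[13]
#6 0x36→b13/s1 VC-HIT; vc=[7]
#7 0x1d→b7/s1 VC-HIT; vc=[13]
#8 0x1e→b7/s1 L1-HIT; vc=[13]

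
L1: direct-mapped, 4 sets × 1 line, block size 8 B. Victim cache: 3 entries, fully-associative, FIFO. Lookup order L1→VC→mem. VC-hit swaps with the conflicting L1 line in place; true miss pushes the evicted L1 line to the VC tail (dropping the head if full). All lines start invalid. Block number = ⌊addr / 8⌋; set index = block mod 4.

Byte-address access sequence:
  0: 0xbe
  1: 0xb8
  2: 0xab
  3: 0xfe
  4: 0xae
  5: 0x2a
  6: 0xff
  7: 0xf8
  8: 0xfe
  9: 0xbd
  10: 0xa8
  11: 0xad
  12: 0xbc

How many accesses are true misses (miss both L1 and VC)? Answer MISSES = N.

#0 0xbe→b23/s3 MISS; vc=[]
#1 0xb8→b23/s3 L1-HIT; vc=[]
#2 0xab→b21/s1 MISS; vc=[]
#3 0xfe→b31/s3 MISS; vc=[23]
#4 0xae→b21/s1 L1-HIT; vc=[23]
#5 0x2a→b5/s1 MISS; vc=[23,21]
#6 0xff→b31/s3 L1-HIT; vc=[23,21]
#7 0xf8→b31/s3 L1-HIT; vc=[23,21]
#8 0xfe→b31/s3 L1-HIT; vc=[23,21]
#9 0xbd→b23/s3 VC-HIT; vc=[31,21]
#10 0xa8→b21/s1 VC-HIT; vc=[31,5]
#11 0xad→b21/s1 L1-HIT; vc=[31,5]
#12 0xbc→b23/s3 L1-HIT; vc=[31,5]

MISSES = 4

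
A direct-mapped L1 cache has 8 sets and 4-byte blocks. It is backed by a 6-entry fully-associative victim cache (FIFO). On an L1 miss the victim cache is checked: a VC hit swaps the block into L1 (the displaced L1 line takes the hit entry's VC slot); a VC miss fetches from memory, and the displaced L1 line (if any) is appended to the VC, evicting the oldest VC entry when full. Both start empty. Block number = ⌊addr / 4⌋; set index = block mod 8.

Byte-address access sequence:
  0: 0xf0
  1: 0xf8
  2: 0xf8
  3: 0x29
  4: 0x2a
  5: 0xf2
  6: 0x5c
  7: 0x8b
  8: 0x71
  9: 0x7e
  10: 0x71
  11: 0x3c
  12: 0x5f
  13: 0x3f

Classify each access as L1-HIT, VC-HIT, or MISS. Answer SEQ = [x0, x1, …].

SEQ = [MISS, MISS, L1-HIT, MISS, L1-HIT, L1-HIT, MISS, MISS, MISS, MISS, L1-HIT, MISS, VC-HIT, VC-HIT]

0: 0xf0 (blk 60, set 4) → MISS  vc=[]
1: 0xf8 (blk 62, set 6) → MISS  vc=[]
2: 0xf8 (blk 62, set 6) → L1-HIT  vc=[]
3: 0x29 (blk 10, set 2) → MISS  vc=[]
4: 0x2a (blk 10, set 2) → L1-HIT  vc=[]
5: 0xf2 (blk 60, set 4) → L1-HIT  vc=[]
6: 0x5c (blk 23, set 7) → MISS  vc=[]
7: 0x8b (blk 34, set 2) → MISS  vc=[10]
8: 0x71 (blk 28, set 4) → MISS  vc=[10, 60]
9: 0x7e (blk 31, set 7) → MISS  vc=[10, 60, 23]
10: 0x71 (blk 28, set 4) → L1-HIT  vc=[10, 60, 23]
11: 0x3c (blk 15, set 7) → MISS  vc=[10, 60, 23, 31]
12: 0x5f (blk 23, set 7) → VC-HIT  vc=[10, 60, 15, 31]
13: 0x3f (blk 15, set 7) → VC-HIT  vc=[10, 60, 23, 31]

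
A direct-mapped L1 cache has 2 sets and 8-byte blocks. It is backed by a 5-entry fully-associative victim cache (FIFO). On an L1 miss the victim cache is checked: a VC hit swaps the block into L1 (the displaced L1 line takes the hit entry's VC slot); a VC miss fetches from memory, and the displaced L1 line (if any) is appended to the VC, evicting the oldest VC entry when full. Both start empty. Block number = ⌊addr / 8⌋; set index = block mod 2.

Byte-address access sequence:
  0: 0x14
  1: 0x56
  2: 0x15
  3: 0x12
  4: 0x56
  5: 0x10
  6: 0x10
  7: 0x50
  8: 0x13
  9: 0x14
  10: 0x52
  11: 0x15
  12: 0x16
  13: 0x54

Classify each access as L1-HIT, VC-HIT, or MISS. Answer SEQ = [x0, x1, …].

  [0] addr=0x14 blk=2 s=0: MISS | VC []
  [1] addr=0x56 blk=10 s=0: MISS | VC [2]
  [2] addr=0x15 blk=2 s=0: VC-HIT | VC [10]
  [3] addr=0x12 blk=2 s=0: L1-HIT | VC [10]
  [4] addr=0x56 blk=10 s=0: VC-HIT | VC [2]
  [5] addr=0x10 blk=2 s=0: VC-HIT | VC [10]
  [6] addr=0x10 blk=2 s=0: L1-HIT | VC [10]
  [7] addr=0x50 blk=10 s=0: VC-HIT | VC [2]
  [8] addr=0x13 blk=2 s=0: VC-HIT | VC [10]
  [9] addr=0x14 blk=2 s=0: L1-HIT | VC [10]
  [10] addr=0x52 blk=10 s=0: VC-HIT | VC [2]
  [11] addr=0x15 blk=2 s=0: VC-HIT | VC [10]
  [12] addr=0x16 blk=2 s=0: L1-HIT | VC [10]
  [13] addr=0x54 blk=10 s=0: VC-HIT | VC [2]

SEQ = [MISS, MISS, VC-HIT, L1-HIT, VC-HIT, VC-HIT, L1-HIT, VC-HIT, VC-HIT, L1-HIT, VC-HIT, VC-HIT, L1-HIT, VC-HIT]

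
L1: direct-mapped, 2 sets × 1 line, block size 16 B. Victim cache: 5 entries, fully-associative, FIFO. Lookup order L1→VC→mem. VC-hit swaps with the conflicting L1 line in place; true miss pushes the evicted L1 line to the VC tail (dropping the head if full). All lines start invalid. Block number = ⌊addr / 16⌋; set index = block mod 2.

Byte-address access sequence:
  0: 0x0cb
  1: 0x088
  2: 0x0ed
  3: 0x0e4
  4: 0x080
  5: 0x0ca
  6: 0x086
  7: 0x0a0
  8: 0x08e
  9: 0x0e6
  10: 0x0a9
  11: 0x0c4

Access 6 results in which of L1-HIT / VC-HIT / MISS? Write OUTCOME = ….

OUTCOME = VC-HIT

0: 0xcb (blk 12, set 0) → MISS  vc=[]
1: 0x88 (blk 8, set 0) → MISS  vc=[12]
2: 0xed (blk 14, set 0) → MISS  vc=[12, 8]
3: 0xe4 (blk 14, set 0) → L1-HIT  vc=[12, 8]
4: 0x80 (blk 8, set 0) → VC-HIT  vc=[12, 14]
5: 0xca (blk 12, set 0) → VC-HIT  vc=[8, 14]
6: 0x86 (blk 8, set 0) → VC-HIT  vc=[12, 14]
7: 0xa0 (blk 10, set 0) → MISS  vc=[12, 14, 8]
8: 0x8e (blk 8, set 0) → VC-HIT  vc=[12, 14, 10]
9: 0xe6 (blk 14, set 0) → VC-HIT  vc=[12, 8, 10]
10: 0xa9 (blk 10, set 0) → VC-HIT  vc=[12, 8, 14]
11: 0xc4 (blk 12, set 0) → VC-HIT  vc=[10, 8, 14]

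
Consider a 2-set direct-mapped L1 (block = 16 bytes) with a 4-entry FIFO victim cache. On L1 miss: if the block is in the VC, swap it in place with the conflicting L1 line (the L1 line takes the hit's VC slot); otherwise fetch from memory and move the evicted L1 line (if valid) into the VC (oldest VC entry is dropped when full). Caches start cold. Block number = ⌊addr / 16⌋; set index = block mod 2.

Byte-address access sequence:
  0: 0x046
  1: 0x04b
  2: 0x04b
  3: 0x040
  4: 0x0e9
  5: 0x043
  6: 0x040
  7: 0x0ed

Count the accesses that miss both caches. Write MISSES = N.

  [0] addr=0x46 blk=4 s=0: MISS | VC []
  [1] addr=0x4b blk=4 s=0: L1-HIT | VC []
  [2] addr=0x4b blk=4 s=0: L1-HIT | VC []
  [3] addr=0x40 blk=4 s=0: L1-HIT | VC []
  [4] addr=0xe9 blk=14 s=0: MISS | VC [4]
  [5] addr=0x43 blk=4 s=0: VC-HIT | VC [14]
  [6] addr=0x40 blk=4 s=0: L1-HIT | VC [14]
  [7] addr=0xed blk=14 s=0: VC-HIT | VC [4]

MISSES = 2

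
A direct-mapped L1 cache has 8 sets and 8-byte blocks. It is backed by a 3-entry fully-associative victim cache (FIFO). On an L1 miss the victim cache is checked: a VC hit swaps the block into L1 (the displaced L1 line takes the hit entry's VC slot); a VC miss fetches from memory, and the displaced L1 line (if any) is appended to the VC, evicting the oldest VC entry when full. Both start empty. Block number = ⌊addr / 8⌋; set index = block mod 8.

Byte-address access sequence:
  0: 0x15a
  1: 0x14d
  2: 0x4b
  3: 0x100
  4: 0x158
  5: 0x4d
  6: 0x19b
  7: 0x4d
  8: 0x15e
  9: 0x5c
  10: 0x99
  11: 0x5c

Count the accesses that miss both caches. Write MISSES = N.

MISSES = 7

#0 0x15a→b43/s3 MISS; vc=[]
#1 0x14d→b41/s1 MISS; vc=[]
#2 0x4b→b9/s1 MISS; vc=[41]
#3 0x100→b32/s0 MISS; vc=[41]
#4 0x158→b43/s3 L1-HIT; vc=[41]
#5 0x4d→b9/s1 L1-HIT; vc=[41]
#6 0x19b→b51/s3 MISS; vc=[41,43]
#7 0x4d→b9/s1 L1-HIT; vc=[41,43]
#8 0x15e→b43/s3 VC-HIT; vc=[41,51]
#9 0x5c→b11/s3 MISS; vc=[41,51,43]
#10 0x99→b19/s3 MISS; vc=[51,43,11]
#11 0x5c→b11/s3 VC-HIT; vc=[51,43,19]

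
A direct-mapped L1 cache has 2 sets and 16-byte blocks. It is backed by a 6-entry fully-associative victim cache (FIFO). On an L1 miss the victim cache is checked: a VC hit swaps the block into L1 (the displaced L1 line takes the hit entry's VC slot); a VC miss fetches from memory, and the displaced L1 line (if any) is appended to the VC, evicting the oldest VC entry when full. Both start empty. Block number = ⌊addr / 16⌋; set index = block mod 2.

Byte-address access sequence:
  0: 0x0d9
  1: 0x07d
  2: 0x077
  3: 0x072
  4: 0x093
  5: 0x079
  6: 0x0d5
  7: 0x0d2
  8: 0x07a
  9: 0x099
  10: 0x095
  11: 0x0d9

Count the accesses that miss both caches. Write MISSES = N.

MISSES = 3

  [0] addr=0xd9 blk=13 s=1: MISS | VC []
  [1] addr=0x7d blk=7 s=1: MISS | VC [13]
  [2] addr=0x77 blk=7 s=1: L1-HIT | VC [13]
  [3] addr=0x72 blk=7 s=1: L1-HIT | VC [13]
  [4] addr=0x93 blk=9 s=1: MISS | VC [13, 7]
  [5] addr=0x79 blk=7 s=1: VC-HIT | VC [13, 9]
  [6] addr=0xd5 blk=13 s=1: VC-HIT | VC [7, 9]
  [7] addr=0xd2 blk=13 s=1: L1-HIT | VC [7, 9]
  [8] addr=0x7a blk=7 s=1: VC-HIT | VC [13, 9]
  [9] addr=0x99 blk=9 s=1: VC-HIT | VC [13, 7]
  [10] addr=0x95 blk=9 s=1: L1-HIT | VC [13, 7]
  [11] addr=0xd9 blk=13 s=1: VC-HIT | VC [9, 7]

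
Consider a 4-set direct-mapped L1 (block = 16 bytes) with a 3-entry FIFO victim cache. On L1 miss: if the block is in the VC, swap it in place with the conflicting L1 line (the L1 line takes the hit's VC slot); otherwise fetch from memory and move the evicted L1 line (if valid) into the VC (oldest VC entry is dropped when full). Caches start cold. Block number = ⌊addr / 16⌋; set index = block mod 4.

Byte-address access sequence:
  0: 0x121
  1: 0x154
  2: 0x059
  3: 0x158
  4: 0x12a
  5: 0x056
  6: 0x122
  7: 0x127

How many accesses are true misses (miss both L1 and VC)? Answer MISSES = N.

MISSES = 3

0: 0x121 (blk 18, set 2) → MISS  vc=[]
1: 0x154 (blk 21, set 1) → MISS  vc=[]
2: 0x59 (blk 5, set 1) → MISS  vc=[21]
3: 0x158 (blk 21, set 1) → VC-HIT  vc=[5]
4: 0x12a (blk 18, set 2) → L1-HIT  vc=[5]
5: 0x56 (blk 5, set 1) → VC-HIT  vc=[21]
6: 0x122 (blk 18, set 2) → L1-HIT  vc=[21]
7: 0x127 (blk 18, set 2) → L1-HIT  vc=[21]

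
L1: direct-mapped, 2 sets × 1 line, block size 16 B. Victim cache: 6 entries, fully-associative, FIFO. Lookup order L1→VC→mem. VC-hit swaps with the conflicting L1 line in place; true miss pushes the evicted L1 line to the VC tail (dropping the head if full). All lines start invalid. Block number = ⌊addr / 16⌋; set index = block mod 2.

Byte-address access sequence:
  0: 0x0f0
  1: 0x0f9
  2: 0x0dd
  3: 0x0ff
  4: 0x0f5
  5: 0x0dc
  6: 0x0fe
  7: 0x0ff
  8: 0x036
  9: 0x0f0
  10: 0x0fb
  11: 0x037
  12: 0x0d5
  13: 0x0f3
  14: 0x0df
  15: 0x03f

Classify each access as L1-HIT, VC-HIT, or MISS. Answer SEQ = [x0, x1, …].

#0 0xf0→b15/s1 MISS; vc=[]
#1 0xf9→b15/s1 L1-HIT; vc=[]
#2 0xdd→b13/s1 MISS; vc=[15]
#3 0xff→b15/s1 VC-HIT; vc=[13]
#4 0xf5→b15/s1 L1-HIT; vc=[13]
#5 0xdc→b13/s1 VC-HIT; vc=[15]
#6 0xfe→b15/s1 VC-HIT; vc=[13]
#7 0xff→b15/s1 L1-HIT; vc=[13]
#8 0x36→b3/s1 MISS; vc=[13,15]
#9 0xf0→b15/s1 VC-HIT; vc=[13,3]
#10 0xfb→b15/s1 L1-HIT; vc=[13,3]
#11 0x37→b3/s1 VC-HIT; vc=[13,15]
#12 0xd5→b13/s1 VC-HIT; vc=[3,15]
#13 0xf3→b15/s1 VC-HIT; vc=[3,13]
#14 0xdf→b13/s1 VC-HIT; vc=[3,15]
#15 0x3f→b3/s1 VC-HIT; vc=[13,15]

SEQ = [MISS, L1-HIT, MISS, VC-HIT, L1-HIT, VC-HIT, VC-HIT, L1-HIT, MISS, VC-HIT, L1-HIT, VC-HIT, VC-HIT, VC-HIT, VC-HIT, VC-HIT]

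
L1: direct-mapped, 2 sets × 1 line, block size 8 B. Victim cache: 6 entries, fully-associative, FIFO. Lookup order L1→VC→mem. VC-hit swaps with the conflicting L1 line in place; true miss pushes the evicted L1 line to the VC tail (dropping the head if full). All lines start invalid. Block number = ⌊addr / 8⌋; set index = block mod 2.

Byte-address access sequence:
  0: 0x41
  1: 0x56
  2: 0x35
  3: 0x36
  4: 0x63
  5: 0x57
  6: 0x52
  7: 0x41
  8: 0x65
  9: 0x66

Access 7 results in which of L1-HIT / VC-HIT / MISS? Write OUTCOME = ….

OUTCOME = VC-HIT

0: 0x41 (blk 8, set 0) → MISS  vc=[]
1: 0x56 (blk 10, set 0) → MISS  vc=[8]
2: 0x35 (blk 6, set 0) → MISS  vc=[8, 10]
3: 0x36 (blk 6, set 0) → L1-HIT  vc=[8, 10]
4: 0x63 (blk 12, set 0) → MISS  vc=[8, 10, 6]
5: 0x57 (blk 10, set 0) → VC-HIT  vc=[8, 12, 6]
6: 0x52 (blk 10, set 0) → L1-HIT  vc=[8, 12, 6]
7: 0x41 (blk 8, set 0) → VC-HIT  vc=[10, 12, 6]
8: 0x65 (blk 12, set 0) → VC-HIT  vc=[10, 8, 6]
9: 0x66 (blk 12, set 0) → L1-HIT  vc=[10, 8, 6]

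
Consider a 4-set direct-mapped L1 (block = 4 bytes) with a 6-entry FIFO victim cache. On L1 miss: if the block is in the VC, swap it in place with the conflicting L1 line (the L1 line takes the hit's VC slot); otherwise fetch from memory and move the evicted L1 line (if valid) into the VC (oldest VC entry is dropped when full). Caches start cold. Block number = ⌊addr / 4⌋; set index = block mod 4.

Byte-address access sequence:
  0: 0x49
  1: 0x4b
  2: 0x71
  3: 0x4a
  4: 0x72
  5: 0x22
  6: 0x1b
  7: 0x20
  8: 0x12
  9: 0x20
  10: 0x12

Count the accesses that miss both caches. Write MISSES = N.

  [0] addr=0x49 blk=18 s=2: MISS | VC []
  [1] addr=0x4b blk=18 s=2: L1-HIT | VC []
  [2] addr=0x71 blk=28 s=0: MISS | VC []
  [3] addr=0x4a blk=18 s=2: L1-HIT | VC []
  [4] addr=0x72 blk=28 s=0: L1-HIT | VC []
  [5] addr=0x22 blk=8 s=0: MISS | VC [28]
  [6] addr=0x1b blk=6 s=2: MISS | VC [28, 18]
  [7] addr=0x20 blk=8 s=0: L1-HIT | VC [28, 18]
  [8] addr=0x12 blk=4 s=0: MISS | VC [28, 18, 8]
  [9] addr=0x20 blk=8 s=0: VC-HIT | VC [28, 18, 4]
  [10] addr=0x12 blk=4 s=0: VC-HIT | VC [28, 18, 8]

MISSES = 5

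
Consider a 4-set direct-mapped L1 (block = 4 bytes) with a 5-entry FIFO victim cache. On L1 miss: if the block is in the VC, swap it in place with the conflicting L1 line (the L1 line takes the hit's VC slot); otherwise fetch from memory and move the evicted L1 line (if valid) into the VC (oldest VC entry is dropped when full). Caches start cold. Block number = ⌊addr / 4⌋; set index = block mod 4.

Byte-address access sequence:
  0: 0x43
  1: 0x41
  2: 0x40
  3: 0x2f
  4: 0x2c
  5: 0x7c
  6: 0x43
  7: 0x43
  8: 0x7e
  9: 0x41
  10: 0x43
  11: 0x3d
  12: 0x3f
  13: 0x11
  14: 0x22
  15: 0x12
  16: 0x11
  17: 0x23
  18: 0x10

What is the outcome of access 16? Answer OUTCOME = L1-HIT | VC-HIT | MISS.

  [0] addr=0x43 blk=16 s=0: MISS | VC []
  [1] addr=0x41 blk=16 s=0: L1-HIT | VC []
  [2] addr=0x40 blk=16 s=0: L1-HIT | VC []
  [3] addr=0x2f blk=11 s=3: MISS | VC []
  [4] addr=0x2c blk=11 s=3: L1-HIT | VC []
  [5] addr=0x7c blk=31 s=3: MISS | VC [11]
  [6] addr=0x43 blk=16 s=0: L1-HIT | VC [11]
  [7] addr=0x43 blk=16 s=0: L1-HIT | VC [11]
  [8] addr=0x7e blk=31 s=3: L1-HIT | VC [11]
  [9] addr=0x41 blk=16 s=0: L1-HIT | VC [11]
  [10] addr=0x43 blk=16 s=0: L1-HIT | VC [11]
  [11] addr=0x3d blk=15 s=3: MISS | VC [11, 31]
  [12] addr=0x3f blk=15 s=3: L1-HIT | VC [11, 31]
  [13] addr=0x11 blk=4 s=0: MISS | VC [11, 31, 16]
  [14] addr=0x22 blk=8 s=0: MISS | VC [11, 31, 16, 4]
  [15] addr=0x12 blk=4 s=0: VC-HIT | VC [11, 31, 16, 8]
  [16] addr=0x11 blk=4 s=0: L1-HIT | VC [11, 31, 16, 8]
  [17] addr=0x23 blk=8 s=0: VC-HIT | VC [11, 31, 16, 4]
  [18] addr=0x10 blk=4 s=0: VC-HIT | VC [11, 31, 16, 8]

OUTCOME = L1-HIT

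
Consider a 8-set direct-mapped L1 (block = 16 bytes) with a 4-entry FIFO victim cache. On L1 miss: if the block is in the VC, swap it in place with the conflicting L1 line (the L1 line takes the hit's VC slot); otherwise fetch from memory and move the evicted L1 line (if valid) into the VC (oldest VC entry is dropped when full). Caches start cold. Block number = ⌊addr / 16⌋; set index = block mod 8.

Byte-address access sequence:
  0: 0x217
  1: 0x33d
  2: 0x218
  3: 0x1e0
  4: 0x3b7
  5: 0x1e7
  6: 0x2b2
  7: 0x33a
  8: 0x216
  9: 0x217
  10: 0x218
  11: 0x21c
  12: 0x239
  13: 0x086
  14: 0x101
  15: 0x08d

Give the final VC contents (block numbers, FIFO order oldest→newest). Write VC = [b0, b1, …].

0: 0x217 (blk 33, set 1) → MISS  vc=[]
1: 0x33d (blk 51, set 3) → MISS  vc=[]
2: 0x218 (blk 33, set 1) → L1-HIT  vc=[]
3: 0x1e0 (blk 30, set 6) → MISS  vc=[]
4: 0x3b7 (blk 59, set 3) → MISS  vc=[51]
5: 0x1e7 (blk 30, set 6) → L1-HIT  vc=[51]
6: 0x2b2 (blk 43, set 3) → MISS  vc=[51, 59]
7: 0x33a (blk 51, set 3) → VC-HIT  vc=[43, 59]
8: 0x216 (blk 33, set 1) → L1-HIT  vc=[43, 59]
9: 0x217 (blk 33, set 1) → L1-HIT  vc=[43, 59]
10: 0x218 (blk 33, set 1) → L1-HIT  vc=[43, 59]
11: 0x21c (blk 33, set 1) → L1-HIT  vc=[43, 59]
12: 0x239 (blk 35, set 3) → MISS  vc=[43, 59, 51]
13: 0x86 (blk 8, set 0) → MISS  vc=[43, 59, 51]
14: 0x101 (blk 16, set 0) → MISS  vc=[43, 59, 51, 8]
15: 0x8d (blk 8, set 0) → VC-HIT  vc=[43, 59, 51, 16]

VC = [43, 59, 51, 16]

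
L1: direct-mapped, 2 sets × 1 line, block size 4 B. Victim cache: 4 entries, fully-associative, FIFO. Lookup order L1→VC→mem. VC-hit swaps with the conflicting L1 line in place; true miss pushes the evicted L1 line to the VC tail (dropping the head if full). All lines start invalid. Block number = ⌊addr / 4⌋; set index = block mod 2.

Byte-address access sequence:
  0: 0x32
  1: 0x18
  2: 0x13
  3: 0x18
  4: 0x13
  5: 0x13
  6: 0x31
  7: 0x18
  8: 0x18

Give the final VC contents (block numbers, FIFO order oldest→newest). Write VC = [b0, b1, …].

  [0] addr=0x32 blk=12 s=0: MISS | VC []
  [1] addr=0x18 blk=6 s=0: MISS | VC [12]
  [2] addr=0x13 blk=4 s=0: MISS | VC [12, 6]
  [3] addr=0x18 blk=6 s=0: VC-HIT | VC [12, 4]
  [4] addr=0x13 blk=4 s=0: VC-HIT | VC [12, 6]
  [5] addr=0x13 blk=4 s=0: L1-HIT | VC [12, 6]
  [6] addr=0x31 blk=12 s=0: VC-HIT | VC [4, 6]
  [7] addr=0x18 blk=6 s=0: VC-HIT | VC [4, 12]
  [8] addr=0x18 blk=6 s=0: L1-HIT | VC [4, 12]

VC = [4, 12]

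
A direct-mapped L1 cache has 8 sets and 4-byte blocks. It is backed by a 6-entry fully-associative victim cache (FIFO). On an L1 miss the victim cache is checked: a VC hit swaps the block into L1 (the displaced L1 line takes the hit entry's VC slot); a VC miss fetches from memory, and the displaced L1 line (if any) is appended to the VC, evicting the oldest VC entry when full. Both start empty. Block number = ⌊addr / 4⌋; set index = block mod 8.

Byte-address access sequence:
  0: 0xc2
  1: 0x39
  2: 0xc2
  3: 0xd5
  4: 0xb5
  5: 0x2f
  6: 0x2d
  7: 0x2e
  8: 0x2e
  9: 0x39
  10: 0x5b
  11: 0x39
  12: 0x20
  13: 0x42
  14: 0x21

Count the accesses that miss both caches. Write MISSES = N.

#0 0xc2→b48/s0 MISS; vc=[]
#1 0x39→b14/s6 MISS; vc=[]
#2 0xc2→b48/s0 L1-HIT; vc=[]
#3 0xd5→b53/s5 MISS; vc=[]
#4 0xb5→b45/s5 MISS; vc=[53]
#5 0x2f→b11/s3 MISS; vc=[53]
#6 0x2d→b11/s3 L1-HIT; vc=[53]
#7 0x2e→b11/s3 L1-HIT; vc=[53]
#8 0x2e→b11/s3 L1-HIT; vc=[53]
#9 0x39→b14/s6 L1-HIT; vc=[53]
#10 0x5b→b22/s6 MISS; vc=[53,14]
#11 0x39→b14/s6 VC-HIT; vc=[53,22]
#12 0x20→b8/s0 MISS; vc=[53,22,48]
#13 0x42→b16/s0 MISS; vc=[53,22,48,8]
#14 0x21→b8/s0 VC-HIT; vc=[53,22,48,16]

MISSES = 8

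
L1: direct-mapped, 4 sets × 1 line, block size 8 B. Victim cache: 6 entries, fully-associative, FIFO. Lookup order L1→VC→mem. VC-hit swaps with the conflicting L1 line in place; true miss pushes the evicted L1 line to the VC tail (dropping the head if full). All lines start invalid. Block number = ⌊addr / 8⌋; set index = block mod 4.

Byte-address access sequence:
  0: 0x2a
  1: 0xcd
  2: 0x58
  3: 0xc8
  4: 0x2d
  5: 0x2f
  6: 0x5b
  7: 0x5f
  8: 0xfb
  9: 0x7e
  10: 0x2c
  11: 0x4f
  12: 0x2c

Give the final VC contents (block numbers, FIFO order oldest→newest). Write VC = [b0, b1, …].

VC = [25, 11, 31, 9]

  [0] addr=0x2a blk=5 s=1: MISS | VC []
  [1] addr=0xcd blk=25 s=1: MISS | VC [5]
  [2] addr=0x58 blk=11 s=3: MISS | VC [5]
  [3] addr=0xc8 blk=25 s=1: L1-HIT | VC [5]
  [4] addr=0x2d blk=5 s=1: VC-HIT | VC [25]
  [5] addr=0x2f blk=5 s=1: L1-HIT | VC [25]
  [6] addr=0x5b blk=11 s=3: L1-HIT | VC [25]
  [7] addr=0x5f blk=11 s=3: L1-HIT | VC [25]
  [8] addr=0xfb blk=31 s=3: MISS | VC [25, 11]
  [9] addr=0x7e blk=15 s=3: MISS | VC [25, 11, 31]
  [10] addr=0x2c blk=5 s=1: L1-HIT | VC [25, 11, 31]
  [11] addr=0x4f blk=9 s=1: MISS | VC [25, 11, 31, 5]
  [12] addr=0x2c blk=5 s=1: VC-HIT | VC [25, 11, 31, 9]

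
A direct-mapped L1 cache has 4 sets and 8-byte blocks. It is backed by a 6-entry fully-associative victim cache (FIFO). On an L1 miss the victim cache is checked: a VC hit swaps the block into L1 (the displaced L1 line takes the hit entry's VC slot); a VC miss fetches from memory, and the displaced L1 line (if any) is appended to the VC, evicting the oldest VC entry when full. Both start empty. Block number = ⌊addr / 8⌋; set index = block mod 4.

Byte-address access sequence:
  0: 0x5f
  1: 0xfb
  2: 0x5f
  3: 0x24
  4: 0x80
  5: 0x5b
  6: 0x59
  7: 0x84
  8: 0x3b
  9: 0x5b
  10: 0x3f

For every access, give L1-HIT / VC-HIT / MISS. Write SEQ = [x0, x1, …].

SEQ = [MISS, MISS, VC-HIT, MISS, MISS, L1-HIT, L1-HIT, L1-HIT, MISS, VC-HIT, VC-HIT]

0: 0x5f (blk 11, set 3) → MISS  vc=[]
1: 0xfb (blk 31, set 3) → MISS  vc=[11]
2: 0x5f (blk 11, set 3) → VC-HIT  vc=[31]
3: 0x24 (blk 4, set 0) → MISS  vc=[31]
4: 0x80 (blk 16, set 0) → MISS  vc=[31, 4]
5: 0x5b (blk 11, set 3) → L1-HIT  vc=[31, 4]
6: 0x59 (blk 11, set 3) → L1-HIT  vc=[31, 4]
7: 0x84 (blk 16, set 0) → L1-HIT  vc=[31, 4]
8: 0x3b (blk 7, set 3) → MISS  vc=[31, 4, 11]
9: 0x5b (blk 11, set 3) → VC-HIT  vc=[31, 4, 7]
10: 0x3f (blk 7, set 3) → VC-HIT  vc=[31, 4, 11]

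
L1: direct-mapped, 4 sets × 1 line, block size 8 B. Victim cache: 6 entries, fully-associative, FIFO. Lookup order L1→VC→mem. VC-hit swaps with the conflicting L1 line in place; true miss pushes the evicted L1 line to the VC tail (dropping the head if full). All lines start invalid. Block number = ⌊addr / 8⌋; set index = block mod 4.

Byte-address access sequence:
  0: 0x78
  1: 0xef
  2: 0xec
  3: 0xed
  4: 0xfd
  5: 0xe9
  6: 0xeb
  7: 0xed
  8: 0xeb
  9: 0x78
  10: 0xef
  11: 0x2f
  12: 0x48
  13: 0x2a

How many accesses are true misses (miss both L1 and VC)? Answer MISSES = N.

MISSES = 5

0: 0x78 (blk 15, set 3) → MISS  vc=[]
1: 0xef (blk 29, set 1) → MISS  vc=[]
2: 0xec (blk 29, set 1) → L1-HIT  vc=[]
3: 0xed (blk 29, set 1) → L1-HIT  vc=[]
4: 0xfd (blk 31, set 3) → MISS  vc=[15]
5: 0xe9 (blk 29, set 1) → L1-HIT  vc=[15]
6: 0xeb (blk 29, set 1) → L1-HIT  vc=[15]
7: 0xed (blk 29, set 1) → L1-HIT  vc=[15]
8: 0xeb (blk 29, set 1) → L1-HIT  vc=[15]
9: 0x78 (blk 15, set 3) → VC-HIT  vc=[31]
10: 0xef (blk 29, set 1) → L1-HIT  vc=[31]
11: 0x2f (blk 5, set 1) → MISS  vc=[31, 29]
12: 0x48 (blk 9, set 1) → MISS  vc=[31, 29, 5]
13: 0x2a (blk 5, set 1) → VC-HIT  vc=[31, 29, 9]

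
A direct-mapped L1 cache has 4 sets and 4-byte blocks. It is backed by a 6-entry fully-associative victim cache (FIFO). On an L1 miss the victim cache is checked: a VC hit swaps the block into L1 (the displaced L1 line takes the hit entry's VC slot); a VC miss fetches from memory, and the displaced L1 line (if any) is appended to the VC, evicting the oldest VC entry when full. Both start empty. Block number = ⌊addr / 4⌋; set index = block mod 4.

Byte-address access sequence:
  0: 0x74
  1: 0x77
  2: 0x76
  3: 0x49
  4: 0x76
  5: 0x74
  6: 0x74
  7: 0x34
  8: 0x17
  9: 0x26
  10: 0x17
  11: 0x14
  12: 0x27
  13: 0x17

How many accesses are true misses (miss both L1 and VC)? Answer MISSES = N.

MISSES = 5

#0 0x74→b29/s1 MISS; vc=[]
#1 0x77→b29/s1 L1-HIT; vc=[]
#2 0x76→b29/s1 L1-HIT; vc=[]
#3 0x49→b18/s2 MISS; vc=[]
#4 0x76→b29/s1 L1-HIT; vc=[]
#5 0x74→b29/s1 L1-HIT; vc=[]
#6 0x74→b29/s1 L1-HIT; vc=[]
#7 0x34→b13/s1 MISS; vc=[29]
#8 0x17→b5/s1 MISS; vc=[29,13]
#9 0x26→b9/s1 MISS; vc=[29,13,5]
#10 0x17→b5/s1 VC-HIT; vc=[29,13,9]
#11 0x14→b5/s1 L1-HIT; vc=[29,13,9]
#12 0x27→b9/s1 VC-HIT; vc=[29,13,5]
#13 0x17→b5/s1 VC-HIT; vc=[29,13,9]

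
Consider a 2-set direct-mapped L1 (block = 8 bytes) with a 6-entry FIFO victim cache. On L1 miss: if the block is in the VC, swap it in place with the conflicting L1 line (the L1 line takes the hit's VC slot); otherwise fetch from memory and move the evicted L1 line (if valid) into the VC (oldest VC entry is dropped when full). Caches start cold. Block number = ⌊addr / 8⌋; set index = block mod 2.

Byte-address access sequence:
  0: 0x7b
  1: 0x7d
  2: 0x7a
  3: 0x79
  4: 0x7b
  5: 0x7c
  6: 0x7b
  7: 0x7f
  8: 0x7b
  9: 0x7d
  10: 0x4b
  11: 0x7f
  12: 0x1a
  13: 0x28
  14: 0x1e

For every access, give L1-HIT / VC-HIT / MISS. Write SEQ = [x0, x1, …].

0: 0x7b (blk 15, set 1) → MISS  vc=[]
1: 0x7d (blk 15, set 1) → L1-HIT  vc=[]
2: 0x7a (blk 15, set 1) → L1-HIT  vc=[]
3: 0x79 (blk 15, set 1) → L1-HIT  vc=[]
4: 0x7b (blk 15, set 1) → L1-HIT  vc=[]
5: 0x7c (blk 15, set 1) → L1-HIT  vc=[]
6: 0x7b (blk 15, set 1) → L1-HIT  vc=[]
7: 0x7f (blk 15, set 1) → L1-HIT  vc=[]
8: 0x7b (blk 15, set 1) → L1-HIT  vc=[]
9: 0x7d (blk 15, set 1) → L1-HIT  vc=[]
10: 0x4b (blk 9, set 1) → MISS  vc=[15]
11: 0x7f (blk 15, set 1) → VC-HIT  vc=[9]
12: 0x1a (blk 3, set 1) → MISS  vc=[9, 15]
13: 0x28 (blk 5, set 1) → MISS  vc=[9, 15, 3]
14: 0x1e (blk 3, set 1) → VC-HIT  vc=[9, 15, 5]

SEQ = [MISS, L1-HIT, L1-HIT, L1-HIT, L1-HIT, L1-HIT, L1-HIT, L1-HIT, L1-HIT, L1-HIT, MISS, VC-HIT, MISS, MISS, VC-HIT]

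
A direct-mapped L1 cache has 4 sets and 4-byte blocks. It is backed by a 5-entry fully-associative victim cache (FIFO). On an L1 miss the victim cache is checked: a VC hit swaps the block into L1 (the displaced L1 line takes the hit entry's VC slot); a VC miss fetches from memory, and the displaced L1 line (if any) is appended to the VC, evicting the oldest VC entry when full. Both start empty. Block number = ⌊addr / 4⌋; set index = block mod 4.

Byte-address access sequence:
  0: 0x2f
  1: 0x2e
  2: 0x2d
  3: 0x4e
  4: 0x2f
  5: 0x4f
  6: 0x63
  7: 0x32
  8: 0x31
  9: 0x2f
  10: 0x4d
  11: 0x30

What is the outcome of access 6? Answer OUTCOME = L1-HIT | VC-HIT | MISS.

0: 0x2f (blk 11, set 3) → MISS  vc=[]
1: 0x2e (blk 11, set 3) → L1-HIT  vc=[]
2: 0x2d (blk 11, set 3) → L1-HIT  vc=[]
3: 0x4e (blk 19, set 3) → MISS  vc=[11]
4: 0x2f (blk 11, set 3) → VC-HIT  vc=[19]
5: 0x4f (blk 19, set 3) → VC-HIT  vc=[11]
6: 0x63 (blk 24, set 0) → MISS  vc=[11]
7: 0x32 (blk 12, set 0) → MISS  vc=[11, 24]
8: 0x31 (blk 12, set 0) → L1-HIT  vc=[11, 24]
9: 0x2f (blk 11, set 3) → VC-HIT  vc=[19, 24]
10: 0x4d (blk 19, set 3) → VC-HIT  vc=[11, 24]
11: 0x30 (blk 12, set 0) → L1-HIT  vc=[11, 24]

OUTCOME = MISS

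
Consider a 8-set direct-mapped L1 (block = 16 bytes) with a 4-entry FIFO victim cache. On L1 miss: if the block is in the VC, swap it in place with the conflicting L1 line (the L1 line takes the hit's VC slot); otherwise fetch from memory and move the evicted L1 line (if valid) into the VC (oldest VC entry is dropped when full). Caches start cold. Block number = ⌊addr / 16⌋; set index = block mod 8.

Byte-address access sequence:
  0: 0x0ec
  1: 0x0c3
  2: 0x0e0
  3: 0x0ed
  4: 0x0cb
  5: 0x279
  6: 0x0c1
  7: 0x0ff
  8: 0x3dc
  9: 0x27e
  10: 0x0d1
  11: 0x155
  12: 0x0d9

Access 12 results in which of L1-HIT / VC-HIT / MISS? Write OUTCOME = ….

OUTCOME = VC-HIT

0: 0xec (blk 14, set 6) → MISS  vc=[]
1: 0xc3 (blk 12, set 4) → MISS  vc=[]
2: 0xe0 (blk 14, set 6) → L1-HIT  vc=[]
3: 0xed (blk 14, set 6) → L1-HIT  vc=[]
4: 0xcb (blk 12, set 4) → L1-HIT  vc=[]
5: 0x279 (blk 39, set 7) → MISS  vc=[]
6: 0xc1 (blk 12, set 4) → L1-HIT  vc=[]
7: 0xff (blk 15, set 7) → MISS  vc=[39]
8: 0x3dc (blk 61, set 5) → MISS  vc=[39]
9: 0x27e (blk 39, set 7) → VC-HIT  vc=[15]
10: 0xd1 (blk 13, set 5) → MISS  vc=[15, 61]
11: 0x155 (blk 21, set 5) → MISS  vc=[15, 61, 13]
12: 0xd9 (blk 13, set 5) → VC-HIT  vc=[15, 61, 21]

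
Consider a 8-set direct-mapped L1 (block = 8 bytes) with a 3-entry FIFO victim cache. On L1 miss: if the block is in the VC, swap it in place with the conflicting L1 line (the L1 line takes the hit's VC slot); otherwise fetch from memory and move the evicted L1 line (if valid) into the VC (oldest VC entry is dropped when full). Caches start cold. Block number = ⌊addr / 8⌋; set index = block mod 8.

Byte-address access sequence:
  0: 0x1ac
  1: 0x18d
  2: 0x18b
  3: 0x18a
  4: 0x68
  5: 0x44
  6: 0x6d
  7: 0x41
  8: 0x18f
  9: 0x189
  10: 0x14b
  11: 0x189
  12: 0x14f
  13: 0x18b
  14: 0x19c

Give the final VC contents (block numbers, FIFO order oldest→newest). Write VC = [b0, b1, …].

VC = [53, 41]

#0 0x1ac→b53/s5 MISS; vc=[]
#1 0x18d→b49/s1 MISS; vc=[]
#2 0x18b→b49/s1 L1-HIT; vc=[]
#3 0x18a→b49/s1 L1-HIT; vc=[]
#4 0x68→b13/s5 MISS; vc=[53]
#5 0x44→b8/s0 MISS; vc=[53]
#6 0x6d→b13/s5 L1-HIT; vc=[53]
#7 0x41→b8/s0 L1-HIT; vc=[53]
#8 0x18f→b49/s1 L1-HIT; vc=[53]
#9 0x189→b49/s1 L1-HIT; vc=[53]
#10 0x14b→b41/s1 MISS; vc=[53,49]
#11 0x189→b49/s1 VC-HIT; vc=[53,41]
#12 0x14f→b41/s1 VC-HIT; vc=[53,49]
#13 0x18b→b49/s1 VC-HIT; vc=[53,41]
#14 0x19c→b51/s3 MISS; vc=[53,41]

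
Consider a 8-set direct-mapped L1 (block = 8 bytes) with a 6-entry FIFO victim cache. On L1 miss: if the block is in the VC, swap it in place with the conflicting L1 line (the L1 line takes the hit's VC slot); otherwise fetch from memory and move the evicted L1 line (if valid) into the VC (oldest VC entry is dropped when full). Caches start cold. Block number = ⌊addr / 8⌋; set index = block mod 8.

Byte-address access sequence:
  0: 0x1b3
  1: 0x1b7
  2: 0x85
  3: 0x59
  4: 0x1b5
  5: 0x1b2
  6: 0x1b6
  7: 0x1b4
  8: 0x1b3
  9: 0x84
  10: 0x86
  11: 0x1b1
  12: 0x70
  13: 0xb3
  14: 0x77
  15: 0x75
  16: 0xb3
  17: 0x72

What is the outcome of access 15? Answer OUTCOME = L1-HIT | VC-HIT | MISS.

0: 0x1b3 (blk 54, set 6) → MISS  vc=[]
1: 0x1b7 (blk 54, set 6) → L1-HIT  vc=[]
2: 0x85 (blk 16, set 0) → MISS  vc=[]
3: 0x59 (blk 11, set 3) → MISS  vc=[]
4: 0x1b5 (blk 54, set 6) → L1-HIT  vc=[]
5: 0x1b2 (blk 54, set 6) → L1-HIT  vc=[]
6: 0x1b6 (blk 54, set 6) → L1-HIT  vc=[]
7: 0x1b4 (blk 54, set 6) → L1-HIT  vc=[]
8: 0x1b3 (blk 54, set 6) → L1-HIT  vc=[]
9: 0x84 (blk 16, set 0) → L1-HIT  vc=[]
10: 0x86 (blk 16, set 0) → L1-HIT  vc=[]
11: 0x1b1 (blk 54, set 6) → L1-HIT  vc=[]
12: 0x70 (blk 14, set 6) → MISS  vc=[54]
13: 0xb3 (blk 22, set 6) → MISS  vc=[54, 14]
14: 0x77 (blk 14, set 6) → VC-HIT  vc=[54, 22]
15: 0x75 (blk 14, set 6) → L1-HIT  vc=[54, 22]
16: 0xb3 (blk 22, set 6) → VC-HIT  vc=[54, 14]
17: 0x72 (blk 14, set 6) → VC-HIT  vc=[54, 22]

OUTCOME = L1-HIT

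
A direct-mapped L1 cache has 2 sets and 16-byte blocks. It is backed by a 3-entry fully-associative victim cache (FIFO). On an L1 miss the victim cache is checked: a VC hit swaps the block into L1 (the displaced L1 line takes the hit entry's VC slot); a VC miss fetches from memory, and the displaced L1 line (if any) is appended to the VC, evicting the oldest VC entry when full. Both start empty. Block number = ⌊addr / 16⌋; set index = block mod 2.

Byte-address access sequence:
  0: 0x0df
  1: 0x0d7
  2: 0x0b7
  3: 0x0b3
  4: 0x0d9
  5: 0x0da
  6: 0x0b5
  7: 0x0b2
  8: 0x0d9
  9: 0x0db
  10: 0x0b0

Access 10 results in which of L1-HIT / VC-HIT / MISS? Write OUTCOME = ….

#0 0xdf→b13/s1 MISS; vc=[]
#1 0xd7→b13/s1 L1-HIT; vc=[]
#2 0xb7→b11/s1 MISS; vc=[13]
#3 0xb3→b11/s1 L1-HIT; vc=[13]
#4 0xd9→b13/s1 VC-HIT; vc=[11]
#5 0xda→b13/s1 L1-HIT; vc=[11]
#6 0xb5→b11/s1 VC-HIT; vc=[13]
#7 0xb2→b11/s1 L1-HIT; vc=[13]
#8 0xd9→b13/s1 VC-HIT; vc=[11]
#9 0xdb→b13/s1 L1-HIT; vc=[11]
#10 0xb0→b11/s1 VC-HIT; vc=[13]

OUTCOME = VC-HIT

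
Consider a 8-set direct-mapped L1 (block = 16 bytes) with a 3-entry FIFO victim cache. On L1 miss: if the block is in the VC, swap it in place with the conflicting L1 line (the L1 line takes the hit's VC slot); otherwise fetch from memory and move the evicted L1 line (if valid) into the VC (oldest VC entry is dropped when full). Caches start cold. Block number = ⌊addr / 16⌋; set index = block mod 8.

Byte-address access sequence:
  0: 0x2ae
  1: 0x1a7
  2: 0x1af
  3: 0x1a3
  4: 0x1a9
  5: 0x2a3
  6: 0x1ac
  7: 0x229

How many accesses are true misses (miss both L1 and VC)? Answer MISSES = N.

MISSES = 3

  [0] addr=0x2ae blk=42 s=2: MISS | VC []
  [1] addr=0x1a7 blk=26 s=2: MISS | VC [42]
  [2] addr=0x1af blk=26 s=2: L1-HIT | VC [42]
  [3] addr=0x1a3 blk=26 s=2: L1-HIT | VC [42]
  [4] addr=0x1a9 blk=26 s=2: L1-HIT | VC [42]
  [5] addr=0x2a3 blk=42 s=2: VC-HIT | VC [26]
  [6] addr=0x1ac blk=26 s=2: VC-HIT | VC [42]
  [7] addr=0x229 blk=34 s=2: MISS | VC [42, 26]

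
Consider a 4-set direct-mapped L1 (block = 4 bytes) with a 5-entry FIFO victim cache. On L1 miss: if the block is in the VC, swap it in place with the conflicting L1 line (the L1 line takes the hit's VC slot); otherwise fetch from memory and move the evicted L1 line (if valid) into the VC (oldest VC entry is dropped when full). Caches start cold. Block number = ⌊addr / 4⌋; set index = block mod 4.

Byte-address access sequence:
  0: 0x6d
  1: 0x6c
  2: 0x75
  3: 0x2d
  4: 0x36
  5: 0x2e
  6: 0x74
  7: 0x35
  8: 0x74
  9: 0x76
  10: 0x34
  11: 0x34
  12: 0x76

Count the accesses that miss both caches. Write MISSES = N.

  [0] addr=0x6d blk=27 s=3: MISS | VC []
  [1] addr=0x6c blk=27 s=3: L1-HIT | VC []
  [2] addr=0x75 blk=29 s=1: MISS | VC []
  [3] addr=0x2d blk=11 s=3: MISS | VC [27]
  [4] addr=0x36 blk=13 s=1: MISS | VC [27, 29]
  [5] addr=0x2e blk=11 s=3: L1-HIT | VC [27, 29]
  [6] addr=0x74 blk=29 s=1: VC-HIT | VC [27, 13]
  [7] addr=0x35 blk=13 s=1: VC-HIT | VC [27, 29]
  [8] addr=0x74 blk=29 s=1: VC-HIT | VC [27, 13]
  [9] addr=0x76 blk=29 s=1: L1-HIT | VC [27, 13]
  [10] addr=0x34 blk=13 s=1: VC-HIT | VC [27, 29]
  [11] addr=0x34 blk=13 s=1: L1-HIT | VC [27, 29]
  [12] addr=0x76 blk=29 s=1: VC-HIT | VC [27, 13]

MISSES = 4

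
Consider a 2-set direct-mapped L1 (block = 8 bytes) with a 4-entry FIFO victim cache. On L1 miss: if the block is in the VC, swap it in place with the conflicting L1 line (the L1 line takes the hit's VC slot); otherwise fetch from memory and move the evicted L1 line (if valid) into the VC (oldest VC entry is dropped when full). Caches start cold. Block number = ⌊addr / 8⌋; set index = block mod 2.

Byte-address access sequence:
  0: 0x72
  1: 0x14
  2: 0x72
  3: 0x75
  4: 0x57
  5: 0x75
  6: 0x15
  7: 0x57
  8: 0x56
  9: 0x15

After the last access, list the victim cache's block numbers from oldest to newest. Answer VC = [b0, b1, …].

0: 0x72 (blk 14, set 0) → MISS  vc=[]
1: 0x14 (blk 2, set 0) → MISS  vc=[14]
2: 0x72 (blk 14, set 0) → VC-HIT  vc=[2]
3: 0x75 (blk 14, set 0) → L1-HIT  vc=[2]
4: 0x57 (blk 10, set 0) → MISS  vc=[2, 14]
5: 0x75 (blk 14, set 0) → VC-HIT  vc=[2, 10]
6: 0x15 (blk 2, set 0) → VC-HIT  vc=[14, 10]
7: 0x57 (blk 10, set 0) → VC-HIT  vc=[14, 2]
8: 0x56 (blk 10, set 0) → L1-HIT  vc=[14, 2]
9: 0x15 (blk 2, set 0) → VC-HIT  vc=[14, 10]

VC = [14, 10]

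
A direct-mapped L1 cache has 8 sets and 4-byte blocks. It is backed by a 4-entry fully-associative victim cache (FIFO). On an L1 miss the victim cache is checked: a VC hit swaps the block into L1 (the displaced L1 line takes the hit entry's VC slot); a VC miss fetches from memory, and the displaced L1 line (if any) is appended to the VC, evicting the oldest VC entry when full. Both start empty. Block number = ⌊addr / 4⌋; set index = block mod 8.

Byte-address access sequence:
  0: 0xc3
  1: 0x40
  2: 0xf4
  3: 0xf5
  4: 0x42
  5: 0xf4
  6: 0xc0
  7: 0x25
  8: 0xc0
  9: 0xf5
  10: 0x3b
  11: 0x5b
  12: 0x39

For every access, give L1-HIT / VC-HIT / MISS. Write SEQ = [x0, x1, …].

  [0] addr=0xc3 blk=48 s=0: MISS | VC []
  [1] addr=0x40 blk=16 s=0: MISS | VC [48]
  [2] addr=0xf4 blk=61 s=5: MISS | VC [48]
  [3] addr=0xf5 blk=61 s=5: L1-HIT | VC [48]
  [4] addr=0x42 blk=16 s=0: L1-HIT | VC [48]
  [5] addr=0xf4 blk=61 s=5: L1-HIT | VC [48]
  [6] addr=0xc0 blk=48 s=0: VC-HIT | VC [16]
  [7] addr=0x25 blk=9 s=1: MISS | VC [16]
  [8] addr=0xc0 blk=48 s=0: L1-HIT | VC [16]
  [9] addr=0xf5 blk=61 s=5: L1-HIT | VC [16]
  [10] addr=0x3b blk=14 s=6: MISS | VC [16]
  [11] addr=0x5b blk=22 s=6: MISS | VC [16, 14]
  [12] addr=0x39 blk=14 s=6: VC-HIT | VC [16, 22]

SEQ = [MISS, MISS, MISS, L1-HIT, L1-HIT, L1-HIT, VC-HIT, MISS, L1-HIT, L1-HIT, MISS, MISS, VC-HIT]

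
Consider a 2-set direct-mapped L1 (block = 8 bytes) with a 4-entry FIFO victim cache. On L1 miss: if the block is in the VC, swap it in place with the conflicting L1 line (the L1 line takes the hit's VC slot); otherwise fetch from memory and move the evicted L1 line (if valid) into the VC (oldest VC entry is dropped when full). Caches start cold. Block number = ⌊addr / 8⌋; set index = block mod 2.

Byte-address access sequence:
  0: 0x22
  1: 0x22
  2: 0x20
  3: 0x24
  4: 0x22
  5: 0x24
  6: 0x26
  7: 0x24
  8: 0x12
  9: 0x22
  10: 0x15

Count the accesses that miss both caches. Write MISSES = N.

MISSES = 2

#0 0x22→b4/s0 MISS; vc=[]
#1 0x22→b4/s0 L1-HIT; vc=[]
#2 0x20→b4/s0 L1-HIT; vc=[]
#3 0x24→b4/s0 L1-HIT; vc=[]
#4 0x22→b4/s0 L1-HIT; vc=[]
#5 0x24→b4/s0 L1-HIT; vc=[]
#6 0x26→b4/s0 L1-HIT; vc=[]
#7 0x24→b4/s0 L1-HIT; vc=[]
#8 0x12→b2/s0 MISS; vc=[4]
#9 0x22→b4/s0 VC-HIT; vc=[2]
#10 0x15→b2/s0 VC-HIT; vc=[4]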